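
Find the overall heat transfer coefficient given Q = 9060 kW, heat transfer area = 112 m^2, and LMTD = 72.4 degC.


From Q = U*A*LMTD, U = Q / (A * LMTD)
U = 9060 / (112 * 72.4) = 9060 / 8108.8 = 1.117

1.117 kW/(m^2*K)


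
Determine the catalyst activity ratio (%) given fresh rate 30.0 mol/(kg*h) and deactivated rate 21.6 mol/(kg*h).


Activity (%) = (rate_used / rate_fresh) * 100
rate_used = 21.6, rate_fresh = 30.0
= (21.6 / 30.0) * 100
= 0.7200 * 100 = 72.00

72.00 %


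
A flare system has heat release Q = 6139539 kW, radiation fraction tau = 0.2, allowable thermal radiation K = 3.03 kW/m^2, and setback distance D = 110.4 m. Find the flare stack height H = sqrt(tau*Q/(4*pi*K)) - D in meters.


tau*Q/(4*pi*K) = 0.2 * 6139539 / (4 * pi * 3.03) = 32248.8
sqrt(32248.8) = 179.58
H = 179.58 - 110.4 = 69.18

69.18 m


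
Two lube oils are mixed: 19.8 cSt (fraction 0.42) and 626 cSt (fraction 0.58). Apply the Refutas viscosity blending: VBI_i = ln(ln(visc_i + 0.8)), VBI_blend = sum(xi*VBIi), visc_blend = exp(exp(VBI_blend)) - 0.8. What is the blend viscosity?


Refutas method: VBN_i = 14.534*ln(ln(visc_i + 0.8)) + 10.975, blended linearly by mass fraction; since VBN is linear in VBI_i = ln(ln(visc_i + 0.8)) and the fractions sum to 1, blend VBI directly: visc = exp(exp(VBI_blend)) - 0.8
VBI_1 = ln(ln(19.8 + 0.8)) = 1.10701
VBI_2 = ln(ln(626 + 0.8)) = 1.86263
VBI_blend = 0.42 * 1.10701 + 0.58 * 1.86263 = 1.54527
visc_blend = exp(exp(1.54527)) - 0.8 = 108.0

108.0 cSt


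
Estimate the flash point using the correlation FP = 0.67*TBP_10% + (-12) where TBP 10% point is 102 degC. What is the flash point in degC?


FP = 0.67 * 102 + (-12) = 56.34

56.34 degC


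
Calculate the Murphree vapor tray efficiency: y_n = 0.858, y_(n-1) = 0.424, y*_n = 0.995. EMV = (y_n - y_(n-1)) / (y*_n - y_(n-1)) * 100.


Murphree vapor efficiency: EMV = (y_n - y_(n-1)) / (y*_n - y_(n-1)) * 100
EMV = (0.858 - 0.424) / (0.995 - 0.424) * 100 = 0.434 / 0.571 * 100 = 76.01

76.01 %


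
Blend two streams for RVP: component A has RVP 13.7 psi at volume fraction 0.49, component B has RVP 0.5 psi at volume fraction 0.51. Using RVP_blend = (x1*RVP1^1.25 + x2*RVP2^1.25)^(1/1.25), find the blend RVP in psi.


Chevron index: RVP_blend = (sum xi*RVPi^1.25)^(1/1.25)
RVP^1.25 terms: 0.49 * 13.7^1.25 + 0.51 * 0.5^1.25 = 13.1295
RVP_blend = 13.1295^(1/1.25) = 7.845

7.845 psi


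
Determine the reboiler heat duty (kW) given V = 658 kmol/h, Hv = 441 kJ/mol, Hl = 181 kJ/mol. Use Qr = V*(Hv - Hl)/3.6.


Qr = 658 * (441 - 181) / 3.6 = 658 * 260 / 3.6 = 47520

47520 kW


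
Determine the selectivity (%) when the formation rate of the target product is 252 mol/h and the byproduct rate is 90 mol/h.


Selectivity = desired / (desired + undesired) * 100
Total products = 252 + 90 = 342 mol/h
S = 252 / 342 * 100
= 0.7368 * 100
= 73.68 %

73.68 %


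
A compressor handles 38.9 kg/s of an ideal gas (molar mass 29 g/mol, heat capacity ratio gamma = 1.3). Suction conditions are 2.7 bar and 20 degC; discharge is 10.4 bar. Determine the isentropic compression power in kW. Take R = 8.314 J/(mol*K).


Isentropic work: W = m*(gamma/(gamma-1))*(R*T1/MW)*((P2/P1)^((gamma-1)/gamma) - 1)
T1 = 20 + 273.15 = 293.15 K
Pressure ratio = 10.4 / 2.7 = 3.85185
Exponent = (1.3 - 1)/1.3 = 0.230769
(P2/P1)^exp - 1 = 3.85185^0.230769 - 1 = 0.365068
W = 38.9 * 1.3 / 0.3 * 8.314 * 293.15 / 29 * 0.365068 = 5172

5172 kW


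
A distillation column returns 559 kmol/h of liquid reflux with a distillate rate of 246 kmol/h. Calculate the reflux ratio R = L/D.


Reflux ratio definition: R = L / D (liquid returned / distillate withdrawn)
L = 559 kmol/h, D = 246 kmol/h
R = 559 / 246 = 2.272

2.272


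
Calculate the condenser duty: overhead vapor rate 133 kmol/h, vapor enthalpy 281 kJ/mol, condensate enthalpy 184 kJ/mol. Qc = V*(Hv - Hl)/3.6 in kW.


Qc = 133 * (281 - 184) / 3.6 = 133 * 97 / 3.6 = 3584

3584 kW


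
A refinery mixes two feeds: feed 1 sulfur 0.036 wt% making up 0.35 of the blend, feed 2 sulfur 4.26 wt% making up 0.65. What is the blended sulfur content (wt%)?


Linear sulfur blending: S_blend = x1*S1 + x2*S2
Contribution 1: 0.35 * 0.036 = 0.0126 wt%
Contribution 2: 0.65 * 4.26 = 2.769 wt%
S_blend = 0.0126 + 2.769 = 2.7816

2.7816 wt%


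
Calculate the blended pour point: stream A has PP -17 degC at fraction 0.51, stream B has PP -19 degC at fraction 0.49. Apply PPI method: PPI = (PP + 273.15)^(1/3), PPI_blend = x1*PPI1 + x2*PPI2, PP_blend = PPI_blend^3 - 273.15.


PPI_1 = (-17 + 273.15)^(1/3) = 6.350844
PPI_2 = (-19 + 273.15)^(1/3) = 6.334272
PPI_blend = 0.51 * 6.350844 + 0.49 * 6.334272 = 6.342724
PP_blend = 6.342724^3 - 273.15 = 255.1687 - 273.15 = -17.98

-17.98 degC


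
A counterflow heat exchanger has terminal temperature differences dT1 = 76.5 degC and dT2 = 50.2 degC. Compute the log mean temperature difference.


LMTD = (dT1 - dT2) / ln(dT1/dT2)
= (76.5 - 50.2) / ln(76.5 / 50.2) = 26.3 / 0.421276 = 62.43

62.43 degC


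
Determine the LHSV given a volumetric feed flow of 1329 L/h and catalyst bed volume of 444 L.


LHSV = volumetric feed rate / catalyst volume
= 1329 L/h / 444 L
= 2.993 h^-1

2.993 h^-1


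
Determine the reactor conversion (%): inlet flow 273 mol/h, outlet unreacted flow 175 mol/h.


X = (F_in - F_out) / F_in * 100
Moles reacted = 273 - 175 = 98
X = 98 / 273 * 100
= 0.3590 * 100
= 35.90 %

35.90 %


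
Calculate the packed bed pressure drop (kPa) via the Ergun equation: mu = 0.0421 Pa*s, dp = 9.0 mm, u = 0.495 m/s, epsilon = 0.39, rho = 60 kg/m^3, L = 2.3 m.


dp = 9.0 mm = 0.009 m
Viscous term = 150*0.0421*0.495*(1-0.39)^2 / (0.009^2*0.39^3) = 242080
Inertial term = 1.75*60*0.495^2*(1-0.39) / (0.009*0.39^3) = 29396.3
dP/L = 242080 + 29396.3 = 271476 Pa/m
dP = 271476 * 2.3 / 1000 = 624.4 kPa

624.4 kPa


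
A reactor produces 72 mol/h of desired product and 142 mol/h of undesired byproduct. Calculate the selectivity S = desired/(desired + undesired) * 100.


Selectivity = desired / (desired + undesired) * 100
Total products = 72 + 142 = 214 mol/h
S = 72 / 214 * 100
= 0.3364 * 100
= 33.64 %

33.64 %


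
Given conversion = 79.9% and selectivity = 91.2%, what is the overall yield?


Overall yield = conversion (%) * selectivity (%) / 100
Conversion = 79.9%, Selectivity = 91.2%
Y = 79.9 * 91.2 / 100
= 72.8688 %

72.8688 %


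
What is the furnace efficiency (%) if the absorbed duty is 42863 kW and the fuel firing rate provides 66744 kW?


Furnace efficiency = Q_absorbed / Q_fuel * 100
= 42863 / 66744 * 100 = 64.22

64.22 %


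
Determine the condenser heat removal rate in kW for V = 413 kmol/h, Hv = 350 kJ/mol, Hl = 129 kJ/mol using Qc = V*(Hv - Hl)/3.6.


Qc = 413 * (350 - 129) / 3.6 = 413 * 221 / 3.6 = 25350

25350 kW


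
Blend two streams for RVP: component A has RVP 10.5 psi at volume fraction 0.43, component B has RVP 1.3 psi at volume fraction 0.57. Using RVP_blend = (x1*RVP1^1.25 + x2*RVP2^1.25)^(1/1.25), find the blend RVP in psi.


Chevron index: RVP_blend = (sum xi*RVPi^1.25)^(1/1.25)
RVP^1.25 terms: 0.43 * 10.5^1.25 + 0.57 * 1.3^1.25 = 8.9187
RVP_blend = 8.9187^(1/1.25) = 5.758

5.758 psi


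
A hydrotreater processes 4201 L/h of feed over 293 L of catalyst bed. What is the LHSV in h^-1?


LHSV = volumetric feed rate / catalyst volume
= 4201 L/h / 293 L
= 14.34 h^-1

14.34 h^-1


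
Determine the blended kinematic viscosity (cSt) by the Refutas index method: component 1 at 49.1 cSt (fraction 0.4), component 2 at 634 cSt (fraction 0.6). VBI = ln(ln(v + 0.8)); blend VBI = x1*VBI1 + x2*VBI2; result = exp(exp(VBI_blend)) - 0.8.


Refutas method: VBN_i = 14.534*ln(ln(visc_i + 0.8)) + 10.975, blended linearly by mass fraction; since VBN is linear in VBI_i = ln(ln(visc_i + 0.8)) and the fractions sum to 1, blend VBI directly: visc = exp(exp(VBI_blend)) - 0.8
VBI_1 = ln(ln(49.1 + 0.8)) = 1.36354
VBI_2 = ln(ln(634 + 0.8)) = 1.86459
VBI_blend = 0.4 * 1.36354 + 0.6 * 1.86459 = 1.66417
visc_blend = exp(exp(1.66417)) - 0.8 = 195.8

195.8 cSt


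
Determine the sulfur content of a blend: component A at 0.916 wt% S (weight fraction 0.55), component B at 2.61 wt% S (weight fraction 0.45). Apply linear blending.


Linear sulfur blending: S_blend = x1*S1 + x2*S2
Contribution 1: 0.55 * 0.916 = 0.5038 wt%
Contribution 2: 0.45 * 2.61 = 1.1745 wt%
S_blend = 0.5038 + 1.1745 = 1.6783

1.6783 wt%


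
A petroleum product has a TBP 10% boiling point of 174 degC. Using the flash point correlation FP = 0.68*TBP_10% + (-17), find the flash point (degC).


FP = 0.68 * 174 + (-17) = 101.32

101.32 degC


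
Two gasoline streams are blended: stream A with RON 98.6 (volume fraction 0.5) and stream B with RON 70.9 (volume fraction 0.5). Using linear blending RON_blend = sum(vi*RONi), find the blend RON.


Linear blending: RON_blend = sum(vi * RONi)
Contribution 1: 0.5 * 98.6 = 49.3
Contribution 2: 0.5 * 70.9 = 35.45
RON_blend = 49.3 + 35.45 = 84.75

84.75


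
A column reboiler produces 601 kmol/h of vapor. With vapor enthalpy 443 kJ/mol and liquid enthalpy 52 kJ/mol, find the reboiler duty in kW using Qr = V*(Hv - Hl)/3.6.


Qr = 601 * (443 - 52) / 3.6 = 601 * 391 / 3.6 = 65280

65280 kW


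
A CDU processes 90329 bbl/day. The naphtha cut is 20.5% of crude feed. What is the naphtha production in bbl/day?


Crude throughput = 90329 bbl/day
Fraction yield = 20.5%
yield = throughput * fraction / 100
yield = 90329 * 20.5 / 100 = 18517.445

18517.445 bbl/day


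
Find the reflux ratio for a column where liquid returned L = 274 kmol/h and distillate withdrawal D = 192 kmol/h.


Reflux ratio definition: R = L / D (liquid returned / distillate withdrawn)
L = 274 kmol/h, D = 192 kmol/h
R = 274 / 192 = 1.427

1.427


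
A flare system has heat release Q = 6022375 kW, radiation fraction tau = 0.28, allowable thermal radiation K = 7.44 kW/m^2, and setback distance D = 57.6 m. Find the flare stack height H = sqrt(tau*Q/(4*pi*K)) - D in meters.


tau*Q/(4*pi*K) = 0.28 * 6022375 / (4 * pi * 7.44) = 18036.1
sqrt(18036.1) = 134.299
H = 134.299 - 57.6 = 76.70

76.70 m


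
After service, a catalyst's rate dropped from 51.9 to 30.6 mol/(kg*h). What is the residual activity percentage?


Activity (%) = (rate_used / rate_fresh) * 100
rate_used = 30.6, rate_fresh = 51.9
= (30.6 / 51.9) * 100
= 0.5896 * 100 = 58.96

58.96 %


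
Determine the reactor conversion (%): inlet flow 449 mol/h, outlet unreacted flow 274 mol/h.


X = (F_in - F_out) / F_in * 100
Moles reacted = 449 - 274 = 175
X = 175 / 449 * 100
= 0.3898 * 100
= 38.98 %

38.98 %


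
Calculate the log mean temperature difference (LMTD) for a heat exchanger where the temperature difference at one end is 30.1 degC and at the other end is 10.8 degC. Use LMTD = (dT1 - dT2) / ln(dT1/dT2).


LMTD = (dT1 - dT2) / ln(dT1/dT2)
= (30.1 - 10.8) / ln(30.1 / 10.8) = 19.3 / 1.02498 = 18.83

18.83 degC


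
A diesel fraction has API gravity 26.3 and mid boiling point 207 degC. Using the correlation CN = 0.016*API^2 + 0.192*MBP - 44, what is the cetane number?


CN = 0.016 * 26.3^2 + 0.192 * 207 - 44
CN = 11.06704 + 39.744 - 44 = 6.81104

6.81104


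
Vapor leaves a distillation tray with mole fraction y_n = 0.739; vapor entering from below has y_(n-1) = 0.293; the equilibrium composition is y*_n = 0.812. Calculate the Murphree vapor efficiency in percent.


Murphree vapor efficiency: EMV = (y_n - y_(n-1)) / (y*_n - y_(n-1)) * 100
EMV = (0.739 - 0.293) / (0.812 - 0.293) * 100 = 0.446 / 0.519 * 100 = 85.93

85.93 %


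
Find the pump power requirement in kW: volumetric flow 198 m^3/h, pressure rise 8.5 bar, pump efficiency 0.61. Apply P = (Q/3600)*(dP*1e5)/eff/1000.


Q = 198 / 3600 = 0.055 m^3/s
P = 0.055 * (8.5 * 1e5) / 0.61 / 1000 = 76.64

76.64 kW


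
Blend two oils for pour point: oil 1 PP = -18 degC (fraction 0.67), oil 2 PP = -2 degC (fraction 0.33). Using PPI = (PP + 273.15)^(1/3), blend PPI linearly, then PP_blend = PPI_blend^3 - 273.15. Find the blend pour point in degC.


PPI_1 = (-18 + 273.15)^(1/3) = 6.342569
PPI_2 = (-2 + 273.15)^(1/3) = 6.472467
PPI_blend = 0.67 * 6.342569 + 0.33 * 6.472467 = 6.385435
PP_blend = 6.385435^3 - 273.15 = 260.3583 - 273.15 = -12.79

-12.79 degC


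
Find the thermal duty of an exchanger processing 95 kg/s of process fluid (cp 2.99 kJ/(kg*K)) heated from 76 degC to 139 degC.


Q = m_dot * cp * delta_T
delta_T = 139 - 76 = 63 K
Q = 95 * 2.99 * 63
= 284.05 * 63
= 17895.15 kW

17895.15 kW


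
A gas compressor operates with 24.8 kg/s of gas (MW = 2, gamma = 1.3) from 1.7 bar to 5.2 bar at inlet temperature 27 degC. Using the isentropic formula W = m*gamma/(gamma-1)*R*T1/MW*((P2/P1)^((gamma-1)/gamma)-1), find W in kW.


Isentropic work: W = m*(gamma/(gamma-1))*(R*T1/MW)*((P2/P1)^((gamma-1)/gamma) - 1)
T1 = 27 + 273.15 = 300.15 K
Pressure ratio = 5.2 / 1.7 = 3.05882
Exponent = (1.3 - 1)/1.3 = 0.230769
(P2/P1)^exp - 1 = 3.05882^0.230769 - 1 = 0.294347
W = 24.8 * 1.3 / 0.3 * 8.314 * 300.15 / 2 * 0.294347 = 39470

39470 kW


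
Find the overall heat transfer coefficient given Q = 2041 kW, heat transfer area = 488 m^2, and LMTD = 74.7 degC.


From Q = U*A*LMTD, U = Q / (A * LMTD)
U = 2041 / (488 * 74.7) = 2041 / 36453.6 = 0.05599

0.05599 kW/(m^2*K)


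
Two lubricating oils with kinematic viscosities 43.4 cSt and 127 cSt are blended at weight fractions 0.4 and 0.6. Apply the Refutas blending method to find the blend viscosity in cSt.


Refutas method: VBN_i = 14.534*ln(ln(visc_i + 0.8)) + 10.975, blended linearly by mass fraction; since VBN is linear in VBI_i = ln(ln(visc_i + 0.8)) and the fractions sum to 1, blend VBI directly: visc = exp(exp(VBI_blend)) - 0.8
VBI_1 = ln(ln(43.4 + 0.8)) = 1.33203
VBI_2 = ln(ln(127 + 0.8)) = 1.57907
VBI_blend = 0.4 * 1.33203 + 0.6 * 1.57907 = 1.48025
visc_blend = exp(exp(1.48025)) - 0.8 = 80.17

80.17 cSt


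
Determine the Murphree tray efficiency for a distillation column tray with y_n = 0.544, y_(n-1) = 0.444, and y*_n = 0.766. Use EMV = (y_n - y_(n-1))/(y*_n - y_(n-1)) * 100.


Murphree vapor efficiency: EMV = (y_n - y_(n-1)) / (y*_n - y_(n-1)) * 100
EMV = (0.544 - 0.444) / (0.766 - 0.444) * 100 = 0.1 / 0.322 * 100 = 31.06

31.06 %


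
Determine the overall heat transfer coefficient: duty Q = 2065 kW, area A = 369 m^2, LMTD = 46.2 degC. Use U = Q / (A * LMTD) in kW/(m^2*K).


From Q = U*A*LMTD, U = Q / (A * LMTD)
U = 2065 / (369 * 46.2) = 2065 / 17047.8 = 0.1211

0.1211 kW/(m^2*K)


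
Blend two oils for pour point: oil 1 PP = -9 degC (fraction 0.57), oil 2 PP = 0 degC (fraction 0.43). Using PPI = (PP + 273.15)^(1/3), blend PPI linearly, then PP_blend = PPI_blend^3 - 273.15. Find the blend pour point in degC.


PPI_1 = (-9 + 273.15)^(1/3) = 6.416283
PPI_2 = (0 + 273.15)^(1/3) = 6.488342
PPI_blend = 0.57 * 6.416283 + 0.43 * 6.488342 = 6.447268
PP_blend = 6.447268^3 - 273.15 = 267.9953 - 273.15 = -5.15

-5.15 degC


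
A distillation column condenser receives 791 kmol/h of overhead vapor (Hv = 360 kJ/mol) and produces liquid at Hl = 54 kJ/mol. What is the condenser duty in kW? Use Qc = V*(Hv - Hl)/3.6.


Qc = 791 * (360 - 54) / 3.6 = 791 * 306 / 3.6 = 67240

67240 kW


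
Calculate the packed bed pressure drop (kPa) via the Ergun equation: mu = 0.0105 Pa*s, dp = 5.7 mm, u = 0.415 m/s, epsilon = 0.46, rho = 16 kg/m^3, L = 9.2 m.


dp = 5.7 mm = 0.0057 m
Viscous term = 150*0.0105*0.415*(1-0.46)^2 / (0.0057^2*0.46^3) = 60268.9
Inertial term = 1.75*16*0.415^2*(1-0.46) / (0.0057*0.46^3) = 4693.53
dP/L = 60268.9 + 4693.53 = 64962.4 Pa/m
dP = 64962.4 * 9.2 / 1000 = 597.7 kPa

597.7 kPa


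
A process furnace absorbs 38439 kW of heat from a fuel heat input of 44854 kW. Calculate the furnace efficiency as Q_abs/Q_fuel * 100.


Furnace efficiency = Q_absorbed / Q_fuel * 100
= 38439 / 44854 * 100 = 85.70

85.70 %


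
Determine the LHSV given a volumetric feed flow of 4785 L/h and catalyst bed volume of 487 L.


LHSV = volumetric feed rate / catalyst volume
= 4785 L/h / 487 L
= 9.825 h^-1

9.825 h^-1


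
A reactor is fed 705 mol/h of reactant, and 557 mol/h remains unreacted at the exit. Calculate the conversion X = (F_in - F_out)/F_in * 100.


X = (F_in - F_out) / F_in * 100
Moles reacted = 705 - 557 = 148
X = 148 / 705 * 100
= 0.2099 * 100
= 20.99 %

20.99 %


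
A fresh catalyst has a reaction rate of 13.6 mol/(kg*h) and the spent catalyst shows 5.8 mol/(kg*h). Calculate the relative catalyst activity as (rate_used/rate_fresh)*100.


Activity (%) = (rate_used / rate_fresh) * 100
rate_used = 5.8, rate_fresh = 13.6
= (5.8 / 13.6) * 100
= 0.4265 * 100 = 42.65

42.65 %


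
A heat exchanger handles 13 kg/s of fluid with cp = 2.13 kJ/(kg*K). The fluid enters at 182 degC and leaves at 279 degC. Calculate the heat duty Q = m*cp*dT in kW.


Q = m_dot * cp * delta_T
delta_T = 279 - 182 = 97 K
Q = 13 * 2.13 * 97
= 27.69 * 97
= 2685.93 kW

2685.93 kW


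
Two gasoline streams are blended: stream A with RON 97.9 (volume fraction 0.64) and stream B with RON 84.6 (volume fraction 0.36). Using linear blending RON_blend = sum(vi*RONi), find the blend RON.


Linear blending: RON_blend = sum(vi * RONi)
Contribution 1: 0.64 * 97.9 = 62.656
Contribution 2: 0.36 * 84.6 = 30.456
RON_blend = 62.656 + 30.456 = 93.112

93.112


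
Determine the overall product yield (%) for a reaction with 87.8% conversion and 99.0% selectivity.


Overall yield = conversion (%) * selectivity (%) / 100
Conversion = 87.8%, Selectivity = 99.0%
Y = 87.8 * 99.0 / 100
= 86.922 %

86.922 %


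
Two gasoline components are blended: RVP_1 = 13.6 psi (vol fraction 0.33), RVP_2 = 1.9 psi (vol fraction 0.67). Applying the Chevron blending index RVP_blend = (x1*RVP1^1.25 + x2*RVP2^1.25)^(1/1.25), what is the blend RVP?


Chevron index: RVP_blend = (sum xi*RVPi^1.25)^(1/1.25)
RVP^1.25 terms: 0.33 * 13.6^1.25 + 0.67 * 1.9^1.25 = 10.1132
RVP_blend = 10.1132^(1/1.25) = 6.367

6.367 psi


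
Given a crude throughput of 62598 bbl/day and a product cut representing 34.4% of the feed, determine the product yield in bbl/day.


Crude throughput = 62598 bbl/day
Fraction yield = 34.4%
yield = throughput * fraction / 100
yield = 62598 * 34.4 / 100 = 21533.712

21533.712 bbl/day


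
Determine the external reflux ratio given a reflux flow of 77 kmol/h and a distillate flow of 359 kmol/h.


Reflux ratio definition: R = L / D (liquid returned / distillate withdrawn)
L = 77 kmol/h, D = 359 kmol/h
R = 77 / 359 = 0.2145

0.2145


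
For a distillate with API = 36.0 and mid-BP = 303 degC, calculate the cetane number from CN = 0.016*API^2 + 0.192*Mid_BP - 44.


CN = 0.016 * 36.0^2 + 0.192 * 303 - 44
CN = 20.736 + 58.176 - 44 = 34.912

34.912


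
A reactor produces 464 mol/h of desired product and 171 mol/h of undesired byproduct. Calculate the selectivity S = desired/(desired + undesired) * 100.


Selectivity = desired / (desired + undesired) * 100
Total products = 464 + 171 = 635 mol/h
S = 464 / 635 * 100
= 0.7307 * 100
= 73.07 %

73.07 %


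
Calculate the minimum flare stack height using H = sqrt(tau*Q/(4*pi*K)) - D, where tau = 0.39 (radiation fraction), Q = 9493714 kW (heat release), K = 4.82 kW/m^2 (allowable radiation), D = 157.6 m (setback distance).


tau*Q/(4*pi*K) = 0.39 * 9493714 / (4 * pi * 4.82) = 61128.5
sqrt(61128.5) = 247.242
H = 247.242 - 157.6 = 89.64

89.64 m


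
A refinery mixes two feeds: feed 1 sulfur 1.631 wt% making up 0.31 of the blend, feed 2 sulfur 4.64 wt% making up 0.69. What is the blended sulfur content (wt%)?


Linear sulfur blending: S_blend = x1*S1 + x2*S2
Contribution 1: 0.31 * 1.631 = 0.50561 wt%
Contribution 2: 0.69 * 4.64 = 3.2016 wt%
S_blend = 0.50561 + 3.2016 = 3.70721

3.70721 wt%


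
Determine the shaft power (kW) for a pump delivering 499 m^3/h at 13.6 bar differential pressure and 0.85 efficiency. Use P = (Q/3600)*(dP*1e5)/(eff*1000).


Q = 499 / 3600 = 0.138611 m^3/s
P = 0.138611 * (13.6 * 1e5) / 0.85 / 1000 = 221.8

221.8 kW


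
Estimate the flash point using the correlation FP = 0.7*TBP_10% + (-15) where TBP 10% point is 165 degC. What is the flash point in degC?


FP = 0.7 * 165 + (-15) = 100.5

100.5 degC


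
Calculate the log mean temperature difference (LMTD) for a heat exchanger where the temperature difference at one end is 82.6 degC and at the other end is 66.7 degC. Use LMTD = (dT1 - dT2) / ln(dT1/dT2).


LMTD = (dT1 - dT2) / ln(dT1/dT2)
= (82.6 - 66.7) / ln(82.6 / 66.7) = 15.9 / 0.213805 = 74.37

74.37 degC


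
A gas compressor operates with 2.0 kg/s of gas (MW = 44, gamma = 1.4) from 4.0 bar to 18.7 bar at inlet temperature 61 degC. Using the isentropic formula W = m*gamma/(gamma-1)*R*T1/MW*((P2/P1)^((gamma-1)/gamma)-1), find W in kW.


Isentropic work: W = m*(gamma/(gamma-1))*(R*T1/MW)*((P2/P1)^((gamma-1)/gamma) - 1)
T1 = 61 + 273.15 = 334.15 K
Pressure ratio = 18.7 / 4.0 = 4.675
Exponent = (1.4 - 1)/1.4 = 0.285714
(P2/P1)^exp - 1 = 4.675^0.285714 - 1 = 0.553696
W = 2.0 * 1.4 / 0.4 * 8.314 * 334.15 / 44 * 0.553696 = 244.7

244.7 kW


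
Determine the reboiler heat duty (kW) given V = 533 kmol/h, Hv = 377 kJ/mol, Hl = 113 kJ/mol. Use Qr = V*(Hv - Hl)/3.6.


Qr = 533 * (377 - 113) / 3.6 = 533 * 264 / 3.6 = 39090

39090 kW


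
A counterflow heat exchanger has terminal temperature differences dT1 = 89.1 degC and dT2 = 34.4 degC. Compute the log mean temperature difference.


LMTD = (dT1 - dT2) / ln(dT1/dT2)
= (89.1 - 34.4) / ln(89.1 / 34.4) = 54.7 / 0.951703 = 57.48

57.48 degC


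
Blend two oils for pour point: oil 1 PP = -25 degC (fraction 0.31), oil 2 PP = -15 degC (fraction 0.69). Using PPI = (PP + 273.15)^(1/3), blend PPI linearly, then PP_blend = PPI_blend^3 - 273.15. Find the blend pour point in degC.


PPI_1 = (-25 + 273.15)^(1/3) = 6.284028
PPI_2 = (-15 + 273.15)^(1/3) = 6.36733
PPI_blend = 0.31 * 6.284028 + 0.69 * 6.36733 = 6.341506
PP_blend = 6.341506^3 - 273.15 = 255.0218 - 273.15 = -18.13

-18.13 degC


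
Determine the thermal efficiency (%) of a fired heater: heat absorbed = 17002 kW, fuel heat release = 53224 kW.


Furnace efficiency = Q_absorbed / Q_fuel * 100
= 17002 / 53224 * 100 = 31.94

31.94 %


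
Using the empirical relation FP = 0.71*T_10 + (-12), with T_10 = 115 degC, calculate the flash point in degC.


FP = 0.71 * 115 + (-12) = 69.65

69.65 degC


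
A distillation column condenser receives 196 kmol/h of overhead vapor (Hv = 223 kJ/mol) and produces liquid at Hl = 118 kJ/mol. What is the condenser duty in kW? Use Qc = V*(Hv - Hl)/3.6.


Qc = 196 * (223 - 118) / 3.6 = 196 * 105 / 3.6 = 5717

5717 kW


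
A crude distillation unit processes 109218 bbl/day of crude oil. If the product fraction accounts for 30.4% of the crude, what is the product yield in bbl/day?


Crude throughput = 109218 bbl/day
Fraction yield = 30.4%
yield = throughput * fraction / 100
yield = 109218 * 30.4 / 100 = 33202.272

33202.272 bbl/day


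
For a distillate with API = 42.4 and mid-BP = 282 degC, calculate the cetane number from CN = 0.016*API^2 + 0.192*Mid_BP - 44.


CN = 0.016 * 42.4^2 + 0.192 * 282 - 44
CN = 28.76416 + 54.144 - 44 = 38.90816

38.90816


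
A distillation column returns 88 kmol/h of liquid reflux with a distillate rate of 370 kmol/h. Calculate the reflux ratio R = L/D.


Reflux ratio definition: R = L / D (liquid returned / distillate withdrawn)
L = 88 kmol/h, D = 370 kmol/h
R = 88 / 370 = 0.2378

0.2378


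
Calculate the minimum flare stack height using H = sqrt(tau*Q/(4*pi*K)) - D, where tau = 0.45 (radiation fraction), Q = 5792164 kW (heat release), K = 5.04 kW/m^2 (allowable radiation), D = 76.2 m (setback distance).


tau*Q/(4*pi*K) = 0.45 * 5792164 / (4 * pi * 5.04) = 41154.1
sqrt(41154.1) = 202.865
H = 202.865 - 76.2 = 126.7

126.7 m


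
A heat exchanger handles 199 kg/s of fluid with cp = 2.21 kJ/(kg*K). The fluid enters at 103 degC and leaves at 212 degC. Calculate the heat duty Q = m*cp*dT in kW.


Q = m_dot * cp * delta_T
delta_T = 212 - 103 = 109 K
Q = 199 * 2.21 * 109
= 439.79 * 109
= 47937.11 kW

47937.11 kW


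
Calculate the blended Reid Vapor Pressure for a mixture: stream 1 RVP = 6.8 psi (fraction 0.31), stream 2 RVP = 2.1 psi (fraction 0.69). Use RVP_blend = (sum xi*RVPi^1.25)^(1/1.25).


Chevron index: RVP_blend = (sum xi*RVPi^1.25)^(1/1.25)
RVP^1.25 terms: 0.31 * 6.8^1.25 + 0.69 * 2.1^1.25 = 5.14837
RVP_blend = 5.14837^(1/1.25) = 3.710

3.710 psi


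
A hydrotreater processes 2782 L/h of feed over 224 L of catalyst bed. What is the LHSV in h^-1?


LHSV = volumetric feed rate / catalyst volume
= 2782 L/h / 224 L
= 12.42 h^-1

12.42 h^-1


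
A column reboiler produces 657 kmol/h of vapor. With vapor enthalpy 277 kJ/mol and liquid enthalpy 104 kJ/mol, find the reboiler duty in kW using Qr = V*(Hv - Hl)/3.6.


Qr = 657 * (277 - 104) / 3.6 = 657 * 173 / 3.6 = 31570

31570 kW


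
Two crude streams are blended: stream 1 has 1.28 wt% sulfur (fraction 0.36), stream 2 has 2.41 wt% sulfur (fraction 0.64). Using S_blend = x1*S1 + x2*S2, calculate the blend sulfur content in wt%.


Linear sulfur blending: S_blend = x1*S1 + x2*S2
Contribution 1: 0.36 * 1.28 = 0.4608 wt%
Contribution 2: 0.64 * 2.41 = 1.5424 wt%
S_blend = 0.4608 + 1.5424 = 2.0032

2.0032 wt%


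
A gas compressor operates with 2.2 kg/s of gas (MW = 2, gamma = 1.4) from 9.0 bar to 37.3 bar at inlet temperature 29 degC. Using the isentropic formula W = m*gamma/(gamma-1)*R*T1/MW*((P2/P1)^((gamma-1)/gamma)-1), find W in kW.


Isentropic work: W = m*(gamma/(gamma-1))*(R*T1/MW)*((P2/P1)^((gamma-1)/gamma) - 1)
T1 = 29 + 273.15 = 302.15 K
Pressure ratio = 37.3 / 9.0 = 4.14444
Exponent = (1.4 - 1)/1.4 = 0.285714
(P2/P1)^exp - 1 = 4.14444^0.285714 - 1 = 0.501131
W = 2.2 * 1.4 / 0.4 * 8.314 * 302.15 / 2 * 0.501131 = 4847

4847 kW


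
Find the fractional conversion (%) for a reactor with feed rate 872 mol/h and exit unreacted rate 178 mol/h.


X = (F_in - F_out) / F_in * 100
Moles reacted = 872 - 178 = 694
X = 694 / 872 * 100
= 0.7959 * 100
= 79.59 %

79.59 %


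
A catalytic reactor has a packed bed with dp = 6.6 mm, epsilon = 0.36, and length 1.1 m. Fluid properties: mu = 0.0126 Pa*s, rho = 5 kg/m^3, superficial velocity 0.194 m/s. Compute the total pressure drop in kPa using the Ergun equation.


dp = 6.6 mm = 0.0066 m
Viscous term = 150*0.0126*0.194*(1-0.36)^2 / (0.0066^2*0.36^3) = 73897.2
Inertial term = 1.75*5*0.194^2*(1-0.36) / (0.0066*0.36^3) = 684.447
dP/L = 73897.2 + 684.447 = 74581.6 Pa/m
dP = 74581.6 * 1.1 / 1000 = 82.04 kPa

82.04 kPa


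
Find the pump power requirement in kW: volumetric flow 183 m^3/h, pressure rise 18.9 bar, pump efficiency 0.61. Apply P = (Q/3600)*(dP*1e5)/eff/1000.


Q = 183 / 3600 = 0.0508333 m^3/s
P = 0.0508333 * (18.9 * 1e5) / 0.61 / 1000 = 157.5

157.5 kW


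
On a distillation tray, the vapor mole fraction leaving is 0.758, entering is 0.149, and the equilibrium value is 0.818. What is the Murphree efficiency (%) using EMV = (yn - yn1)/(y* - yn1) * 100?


Murphree vapor efficiency: EMV = (y_n - y_(n-1)) / (y*_n - y_(n-1)) * 100
EMV = (0.758 - 0.149) / (0.818 - 0.149) * 100 = 0.609 / 0.669 * 100 = 91.03

91.03 %


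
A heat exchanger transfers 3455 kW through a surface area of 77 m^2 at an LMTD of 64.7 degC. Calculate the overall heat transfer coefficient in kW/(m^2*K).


From Q = U*A*LMTD, U = Q / (A * LMTD)
U = 3455 / (77 * 64.7) = 3455 / 4981.9 = 0.6935

0.6935 kW/(m^2*K)


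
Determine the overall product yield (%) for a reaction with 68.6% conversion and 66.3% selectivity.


Overall yield = conversion (%) * selectivity (%) / 100
Conversion = 68.6%, Selectivity = 66.3%
Y = 68.6 * 66.3 / 100
= 45.4818 %

45.4818 %


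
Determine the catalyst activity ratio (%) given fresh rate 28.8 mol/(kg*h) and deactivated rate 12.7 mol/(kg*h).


Activity (%) = (rate_used / rate_fresh) * 100
rate_used = 12.7, rate_fresh = 28.8
= (12.7 / 28.8) * 100
= 0.4410 * 100 = 44.10

44.10 %


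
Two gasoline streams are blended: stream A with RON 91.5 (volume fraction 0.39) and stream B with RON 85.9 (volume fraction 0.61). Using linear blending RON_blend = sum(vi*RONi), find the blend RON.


Linear blending: RON_blend = sum(vi * RONi)
Contribution 1: 0.39 * 91.5 = 35.685
Contribution 2: 0.61 * 85.9 = 52.399
RON_blend = 35.685 + 52.399 = 88.084

88.084


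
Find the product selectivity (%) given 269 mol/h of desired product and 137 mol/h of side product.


Selectivity = desired / (desired + undesired) * 100
Total products = 269 + 137 = 406 mol/h
S = 269 / 406 * 100
= 0.6626 * 100
= 66.26 %

66.26 %


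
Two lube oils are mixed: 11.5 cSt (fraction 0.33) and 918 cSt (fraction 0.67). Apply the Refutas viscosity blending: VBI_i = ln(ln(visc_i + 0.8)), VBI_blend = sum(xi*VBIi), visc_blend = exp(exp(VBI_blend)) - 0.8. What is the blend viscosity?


Refutas method: VBN_i = 14.534*ln(ln(visc_i + 0.8)) + 10.975, blended linearly by mass fraction; since VBN is linear in VBI_i = ln(ln(visc_i + 0.8)) and the fractions sum to 1, blend VBI directly: visc = exp(exp(VBI_blend)) - 0.8
VBI_1 = ln(ln(11.5 + 0.8)) = 0.920123
VBI_2 = ln(ln(918 + 0.8)) = 1.92031
VBI_blend = 0.33 * 0.920123 + 0.67 * 1.92031 = 1.59025
visc_blend = exp(exp(1.59025)) - 0.8 = 134.2

134.2 cSt


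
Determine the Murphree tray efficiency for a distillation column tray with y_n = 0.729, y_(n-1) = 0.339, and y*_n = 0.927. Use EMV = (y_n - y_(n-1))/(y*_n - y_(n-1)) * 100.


Murphree vapor efficiency: EMV = (y_n - y_(n-1)) / (y*_n - y_(n-1)) * 100
EMV = (0.729 - 0.339) / (0.927 - 0.339) * 100 = 0.39 / 0.588 * 100 = 66.33

66.33 %


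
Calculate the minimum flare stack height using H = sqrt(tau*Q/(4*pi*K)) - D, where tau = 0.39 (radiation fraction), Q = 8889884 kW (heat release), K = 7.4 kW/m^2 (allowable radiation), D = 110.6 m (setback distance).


tau*Q/(4*pi*K) = 0.39 * 8889884 / (4 * pi * 7.4) = 37283.7
sqrt(37283.7) = 193.09
H = 193.09 - 110.6 = 82.49

82.49 m


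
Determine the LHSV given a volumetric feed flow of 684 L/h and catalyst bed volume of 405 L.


LHSV = volumetric feed rate / catalyst volume
= 684 L/h / 405 L
= 1.689 h^-1

1.689 h^-1


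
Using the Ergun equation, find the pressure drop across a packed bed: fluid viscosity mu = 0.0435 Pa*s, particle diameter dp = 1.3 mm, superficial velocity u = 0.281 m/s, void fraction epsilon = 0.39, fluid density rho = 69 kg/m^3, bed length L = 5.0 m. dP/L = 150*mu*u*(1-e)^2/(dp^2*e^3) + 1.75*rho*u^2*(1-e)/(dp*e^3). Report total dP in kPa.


dp = 1.3 mm = 0.0013 m
Viscous term = 150*0.0435*0.281*(1-0.39)^2 / (0.0013^2*0.39^3) = 6805590
Inertial term = 1.75*69*0.281^2*(1-0.39) / (0.0013*0.39^3) = 75421
dP/L = 6805590 + 75421 = 6881010 Pa/m
dP = 6881010 * 5.0 / 1000 = 34410 kPa

34410 kPa


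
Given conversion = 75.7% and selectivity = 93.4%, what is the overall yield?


Overall yield = conversion (%) * selectivity (%) / 100
Conversion = 75.7%, Selectivity = 93.4%
Y = 75.7 * 93.4 / 100
= 70.7038 %

70.7038 %


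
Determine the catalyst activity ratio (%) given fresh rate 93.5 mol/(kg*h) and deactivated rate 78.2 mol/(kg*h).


Activity (%) = (rate_used / rate_fresh) * 100
rate_used = 78.2, rate_fresh = 93.5
= (78.2 / 93.5) * 100
= 0.8364 * 100 = 83.64

83.64 %


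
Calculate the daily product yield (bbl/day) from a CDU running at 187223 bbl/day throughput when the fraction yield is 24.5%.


Crude throughput = 187223 bbl/day
Fraction yield = 24.5%
yield = throughput * fraction / 100
yield = 187223 * 24.5 / 100 = 45869.635

45869.635 bbl/day


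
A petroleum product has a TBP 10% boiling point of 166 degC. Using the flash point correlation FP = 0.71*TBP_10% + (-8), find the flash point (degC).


FP = 0.71 * 166 + (-8) = 109.86

109.86 degC


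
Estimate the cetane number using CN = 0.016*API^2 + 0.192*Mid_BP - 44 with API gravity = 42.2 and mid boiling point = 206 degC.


CN = 0.016 * 42.2^2 + 0.192 * 206 - 44
CN = 28.49344 + 39.552 - 44 = 24.04544

24.04544


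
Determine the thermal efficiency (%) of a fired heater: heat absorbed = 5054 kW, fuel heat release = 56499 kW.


Furnace efficiency = Q_absorbed / Q_fuel * 100
= 5054 / 56499 * 100 = 8.945

8.945 %


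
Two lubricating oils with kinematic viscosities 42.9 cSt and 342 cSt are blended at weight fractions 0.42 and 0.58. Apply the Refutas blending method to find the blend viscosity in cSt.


Refutas method: VBN_i = 14.534*ln(ln(visc_i + 0.8)) + 10.975, blended linearly by mass fraction; since VBN is linear in VBI_i = ln(ln(visc_i + 0.8)) and the fractions sum to 1, blend VBI directly: visc = exp(exp(VBI_blend)) - 0.8
VBI_1 = ln(ln(42.9 + 0.8)) = 1.32902
VBI_2 = ln(ln(342 + 0.8)) = 1.76424
VBI_blend = 0.42 * 1.32902 + 0.58 * 1.76424 = 1.58145
visc_blend = exp(exp(1.58145)) - 0.8 = 128.5

128.5 cSt


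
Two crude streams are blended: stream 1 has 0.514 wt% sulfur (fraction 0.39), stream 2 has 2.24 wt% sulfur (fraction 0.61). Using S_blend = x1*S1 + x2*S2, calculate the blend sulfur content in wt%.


Linear sulfur blending: S_blend = x1*S1 + x2*S2
Contribution 1: 0.39 * 0.514 = 0.20046 wt%
Contribution 2: 0.61 * 2.24 = 1.3664 wt%
S_blend = 0.20046 + 1.3664 = 1.56686

1.56686 wt%


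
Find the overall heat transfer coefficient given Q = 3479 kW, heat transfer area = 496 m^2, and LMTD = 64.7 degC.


From Q = U*A*LMTD, U = Q / (A * LMTD)
U = 3479 / (496 * 64.7) = 3479 / 32091.2 = 0.1084

0.1084 kW/(m^2*K)


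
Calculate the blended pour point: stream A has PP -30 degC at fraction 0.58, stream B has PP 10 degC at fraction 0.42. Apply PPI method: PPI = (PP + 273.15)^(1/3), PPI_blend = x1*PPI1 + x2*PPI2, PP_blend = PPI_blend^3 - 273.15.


PPI_1 = (-30 + 273.15)^(1/3) = 6.241535
PPI_2 = (10 + 273.15)^(1/3) = 6.566574
PPI_blend = 0.58 * 6.241535 + 0.42 * 6.566574 = 6.378051
PP_blend = 6.378051^3 - 273.15 = 259.4561 - 273.15 = -13.69

-13.69 degC


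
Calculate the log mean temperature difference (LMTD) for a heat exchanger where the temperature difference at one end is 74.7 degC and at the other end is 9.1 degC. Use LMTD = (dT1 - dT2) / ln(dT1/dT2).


LMTD = (dT1 - dT2) / ln(dT1/dT2)
= (74.7 - 9.1) / ln(74.7 / 9.1) = 65.6 / 2.10521 = 31.16

31.16 degC


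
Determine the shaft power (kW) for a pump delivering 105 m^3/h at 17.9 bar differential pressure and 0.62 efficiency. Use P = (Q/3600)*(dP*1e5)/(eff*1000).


Q = 105 / 3600 = 0.0291667 m^3/s
P = 0.0291667 * (17.9 * 1e5) / 0.62 / 1000 = 84.21

84.21 kW


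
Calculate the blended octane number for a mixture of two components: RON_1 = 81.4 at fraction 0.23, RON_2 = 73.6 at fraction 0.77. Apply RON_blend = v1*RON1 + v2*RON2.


Linear blending: RON_blend = sum(vi * RONi)
Contribution 1: 0.23 * 81.4 = 18.722
Contribution 2: 0.77 * 73.6 = 56.672
RON_blend = 18.722 + 56.672 = 75.394

75.394


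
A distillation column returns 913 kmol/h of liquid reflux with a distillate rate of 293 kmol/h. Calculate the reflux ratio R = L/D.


Reflux ratio definition: R = L / D (liquid returned / distillate withdrawn)
L = 913 kmol/h, D = 293 kmol/h
R = 913 / 293 = 3.116

3.116


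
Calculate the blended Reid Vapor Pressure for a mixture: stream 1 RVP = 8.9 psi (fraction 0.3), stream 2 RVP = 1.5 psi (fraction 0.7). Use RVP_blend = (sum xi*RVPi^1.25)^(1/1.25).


Chevron index: RVP_blend = (sum xi*RVPi^1.25)^(1/1.25)
RVP^1.25 terms: 0.3 * 8.9^1.25 + 0.7 * 1.5^1.25 = 5.77369
RVP_blend = 5.77369^(1/1.25) = 4.066

4.066 psi


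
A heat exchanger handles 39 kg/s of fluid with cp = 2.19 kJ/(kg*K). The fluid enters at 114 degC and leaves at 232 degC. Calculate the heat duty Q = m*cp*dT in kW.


Q = m_dot * cp * delta_T
delta_T = 232 - 114 = 118 K
Q = 39 * 2.19 * 118
= 85.41 * 118
= 10078.38 kW

10078.38 kW


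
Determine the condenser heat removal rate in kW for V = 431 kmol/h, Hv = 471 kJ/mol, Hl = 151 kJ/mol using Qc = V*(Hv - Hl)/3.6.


Qc = 431 * (471 - 151) / 3.6 = 431 * 320 / 3.6 = 38310

38310 kW


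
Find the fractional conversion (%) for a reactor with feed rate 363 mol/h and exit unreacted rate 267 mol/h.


X = (F_in - F_out) / F_in * 100
Moles reacted = 363 - 267 = 96
X = 96 / 363 * 100
= 0.2645 * 100
= 26.45 %

26.45 %


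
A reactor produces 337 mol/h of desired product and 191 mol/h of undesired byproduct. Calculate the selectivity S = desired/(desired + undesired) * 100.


Selectivity = desired / (desired + undesired) * 100
Total products = 337 + 191 = 528 mol/h
S = 337 / 528 * 100
= 0.6383 * 100
= 63.83 %

63.83 %


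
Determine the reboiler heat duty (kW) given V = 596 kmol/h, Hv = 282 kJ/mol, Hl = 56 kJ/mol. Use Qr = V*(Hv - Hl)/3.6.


Qr = 596 * (282 - 56) / 3.6 = 596 * 226 / 3.6 = 37420

37420 kW


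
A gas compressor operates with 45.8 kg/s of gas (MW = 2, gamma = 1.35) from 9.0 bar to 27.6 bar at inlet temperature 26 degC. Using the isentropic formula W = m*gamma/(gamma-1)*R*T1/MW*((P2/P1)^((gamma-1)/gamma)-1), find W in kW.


Isentropic work: W = m*(gamma/(gamma-1))*(R*T1/MW)*((P2/P1)^((gamma-1)/gamma) - 1)
T1 = 26 + 273.15 = 299.15 K
Pressure ratio = 27.6 / 9.0 = 3.06667
Exponent = (1.35 - 1)/1.35 = 0.259259
(P2/P1)^exp - 1 = 3.06667^0.259259 - 1 = 0.337127
W = 45.8 * 1.35 / 0.35 * 8.314 * 299.15 / 2 * 0.337127 = 74060

74060 kW


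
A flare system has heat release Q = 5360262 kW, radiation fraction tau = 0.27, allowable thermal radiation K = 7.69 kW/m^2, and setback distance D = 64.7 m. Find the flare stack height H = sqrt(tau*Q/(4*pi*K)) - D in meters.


tau*Q/(4*pi*K) = 0.27 * 5360262 / (4 * pi * 7.69) = 14976.6
sqrt(14976.6) = 122.379
H = 122.379 - 64.7 = 57.68

57.68 m


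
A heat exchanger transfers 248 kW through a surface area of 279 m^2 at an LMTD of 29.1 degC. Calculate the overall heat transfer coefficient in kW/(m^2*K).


From Q = U*A*LMTD, U = Q / (A * LMTD)
U = 248 / (279 * 29.1) = 248 / 8118.9 = 0.03055

0.03055 kW/(m^2*K)


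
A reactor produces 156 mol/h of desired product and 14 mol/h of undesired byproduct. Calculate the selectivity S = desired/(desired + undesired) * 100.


Selectivity = desired / (desired + undesired) * 100
Total products = 156 + 14 = 170 mol/h
S = 156 / 170 * 100
= 0.9176 * 100
= 91.76 %

91.76 %


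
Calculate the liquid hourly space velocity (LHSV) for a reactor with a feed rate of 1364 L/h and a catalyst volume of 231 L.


LHSV = volumetric feed rate / catalyst volume
= 1364 L/h / 231 L
= 5.905 h^-1

5.905 h^-1


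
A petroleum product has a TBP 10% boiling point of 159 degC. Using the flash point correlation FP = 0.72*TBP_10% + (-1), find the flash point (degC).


FP = 0.72 * 159 + (-1) = 113.48

113.48 degC


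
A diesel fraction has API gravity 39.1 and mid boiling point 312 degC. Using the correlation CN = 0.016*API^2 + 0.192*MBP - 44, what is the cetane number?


CN = 0.016 * 39.1^2 + 0.192 * 312 - 44
CN = 24.46096 + 59.904 - 44 = 40.36496

40.36496


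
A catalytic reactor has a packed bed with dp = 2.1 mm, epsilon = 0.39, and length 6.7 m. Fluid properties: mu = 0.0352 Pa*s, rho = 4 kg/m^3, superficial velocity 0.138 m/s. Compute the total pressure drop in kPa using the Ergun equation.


dp = 2.1 mm = 0.0021 m
Viscous term = 150*0.0352*0.138*(1-0.39)^2 / (0.0021^2*0.39^3) = 1036430
Inertial term = 1.75*4*0.138^2*(1-0.39) / (0.0021*0.39^3) = 652.789
dP/L = 1036430 + 652.789 = 1037080 Pa/m
dP = 1037080 * 6.7 / 1000 = 6948 kPa

6948 kPa


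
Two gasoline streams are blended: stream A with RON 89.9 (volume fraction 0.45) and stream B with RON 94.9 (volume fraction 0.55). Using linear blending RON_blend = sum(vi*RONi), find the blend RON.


Linear blending: RON_blend = sum(vi * RONi)
Contribution 1: 0.45 * 89.9 = 40.455
Contribution 2: 0.55 * 94.9 = 52.195
RON_blend = 40.455 + 52.195 = 92.65

92.65


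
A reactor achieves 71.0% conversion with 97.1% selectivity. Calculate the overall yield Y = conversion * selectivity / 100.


Overall yield = conversion (%) * selectivity (%) / 100
Conversion = 71.0%, Selectivity = 97.1%
Y = 71.0 * 97.1 / 100
= 68.941 %

68.941 %
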